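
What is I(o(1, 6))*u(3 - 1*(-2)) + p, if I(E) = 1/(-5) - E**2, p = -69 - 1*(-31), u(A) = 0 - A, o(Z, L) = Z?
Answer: -32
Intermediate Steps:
u(A) = -A
p = -38 (p = -69 + 31 = -38)
I(E) = -1/5 - E**2
I(o(1, 6))*u(3 - 1*(-2)) + p = (-1/5 - 1*1**2)*(-(3 - 1*(-2))) - 38 = (-1/5 - 1*1)*(-(3 + 2)) - 38 = (-1/5 - 1)*(-1*5) - 38 = -6/5*(-5) - 38 = 6 - 38 = -32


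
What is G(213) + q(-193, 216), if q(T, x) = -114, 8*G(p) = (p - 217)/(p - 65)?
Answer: -33745/296 ≈ -114.00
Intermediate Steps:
G(p) = (-217 + p)/(8*(-65 + p)) (G(p) = ((p - 217)/(p - 65))/8 = ((-217 + p)/(-65 + p))/8 = (-217 + p)/(8*(-65 + p)))
G(213) + q(-193, 216) = (-217 + 213)/(8*(-65 + 213)) - 114 = (1/8)*(-4)/148 - 114 = (1/8)*(1/148)*(-4) - 114 = -1/296 - 114 = -33745/296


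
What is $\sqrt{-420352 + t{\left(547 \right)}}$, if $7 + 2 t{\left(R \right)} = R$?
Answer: $i \sqrt{420082} \approx 648.14 i$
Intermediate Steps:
$t{\left(R \right)} = - \frac{7}{2} + \frac{R}{2}$
$\sqrt{-420352 + t{\left(547 \right)}} = \sqrt{-420352 + \left(- \frac{7}{2} + \frac{1}{2} \cdot 547\right)} = \sqrt{-420352 + \left(- \frac{7}{2} + \frac{547}{2}\right)} = \sqrt{-420352 + 270} = \sqrt{-420082} = i \sqrt{420082}$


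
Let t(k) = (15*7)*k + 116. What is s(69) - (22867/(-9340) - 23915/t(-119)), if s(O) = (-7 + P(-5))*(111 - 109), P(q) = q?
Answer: -2715172147/115619860 ≈ -23.484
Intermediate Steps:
s(O) = -24 (s(O) = (-7 - 5)*(111 - 109) = -12*2 = -24)
t(k) = 116 + 105*k (t(k) = 105*k + 116 = 116 + 105*k)
s(69) - (22867/(-9340) - 23915/t(-119)) = -24 - (22867/(-9340) - 23915/(116 + 105*(-119))) = -24 - (22867*(-1/9340) - 23915/(116 - 12495)) = -24 - (-22867/9340 - 23915/(-12379)) = -24 - (-22867/9340 - 23915*(-1/12379)) = -24 - (-22867/9340 + 23915/12379) = -24 - 1*(-59704493/115619860) = -24 + 59704493/115619860 = -2715172147/115619860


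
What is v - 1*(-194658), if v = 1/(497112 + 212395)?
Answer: 138111213607/709507 ≈ 1.9466e+5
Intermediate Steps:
v = 1/709507 ≈ 1.4094e-6
v - 1*(-194658) = 1/709507 - 1*(-194658) = 1/709507 + 194658 = 138111213607/709507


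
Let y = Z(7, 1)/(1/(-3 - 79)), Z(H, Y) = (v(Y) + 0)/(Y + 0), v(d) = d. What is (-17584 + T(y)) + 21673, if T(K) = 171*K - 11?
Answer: -9944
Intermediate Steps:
Z(H, Y) = 1 (Z(H, Y) = (Y + 0)/(Y + 0) = Y/Y = 1)
y = -82 (y = 1/1/(-3 - 79) = 1/1/(-82) = 1/(-1/82) = 1*(-82) = -82)
T(K) = -11 + 171*K
(-17584 + T(y)) + 21673 = (-17584 + (-11 + 171*(-82))) + 21673 = (-17584 + (-11 - 14022)) + 21673 = (-17584 - 14033) + 21673 = -31617 + 21673 = -9944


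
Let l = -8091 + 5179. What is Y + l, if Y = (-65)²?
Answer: 1313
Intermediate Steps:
l = -2912
Y = 4225
Y + l = 4225 - 2912 = 1313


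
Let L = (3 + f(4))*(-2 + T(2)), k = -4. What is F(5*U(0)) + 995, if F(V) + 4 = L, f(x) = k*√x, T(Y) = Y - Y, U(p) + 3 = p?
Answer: 1001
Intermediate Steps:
U(p) = -3 + p
T(Y) = 0
f(x) = -4*√x
L = 10 (L = (3 - 4*√4)*(-2 + 0) = (3 - 4*2)*(-2) = (3 - 8)*(-2) = -5*(-2) = 10)
F(V) = 6 (F(V) = -4 + 10 = 6)
F(5*U(0)) + 995 = 6 + 995 = 1001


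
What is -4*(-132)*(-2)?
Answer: -1056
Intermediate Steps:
-4*(-132)*(-2) = 528*(-2) = -1056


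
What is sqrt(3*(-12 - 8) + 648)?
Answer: 14*sqrt(3) ≈ 24.249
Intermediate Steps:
sqrt(3*(-12 - 8) + 648) = sqrt(3*(-20) + 648) = sqrt(-60 + 648) = sqrt(588) = 14*sqrt(3)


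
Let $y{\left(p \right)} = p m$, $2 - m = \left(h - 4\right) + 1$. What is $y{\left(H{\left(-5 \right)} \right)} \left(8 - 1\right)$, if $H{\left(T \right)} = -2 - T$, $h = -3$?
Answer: $168$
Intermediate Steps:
$m = 8$ ($m = 2 - \left(\left(-3 - 4\right) + 1\right) = 2 - \left(-7 + 1\right) = 2 - -6 = 2 + 6 = 8$)
$y{\left(p \right)} = 8 p$ ($y{\left(p \right)} = p 8 = 8 p$)
$y{\left(H{\left(-5 \right)} \right)} \left(8 - 1\right) = 8 \left(-2 - -5\right) \left(8 - 1\right) = 8 \left(-2 + 5\right) 7 = 8 \cdot 3 \cdot 7 = 24 \cdot 7 = 168$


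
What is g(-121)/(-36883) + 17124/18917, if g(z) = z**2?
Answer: 32238245/63428701 ≈ 0.50826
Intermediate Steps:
g(-121)/(-36883) + 17124/18917 = (-121)**2/(-36883) + 17124/18917 = 14641*(-1/36883) + 17124*(1/18917) = -1331/3353 + 17124/18917 = 32238245/63428701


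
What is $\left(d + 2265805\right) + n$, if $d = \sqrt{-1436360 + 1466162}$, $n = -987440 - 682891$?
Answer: $595474 + \sqrt{29802} \approx 5.9565 \cdot 10^{5}$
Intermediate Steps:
$n = -1670331$ ($n = -987440 - 682891 = -1670331$)
$d = \sqrt{29802} \approx 172.63$
$\left(d + 2265805\right) + n = \left(\sqrt{29802} + 2265805\right) - 1670331 = \left(2265805 + \sqrt{29802}\right) - 1670331 = 595474 + \sqrt{29802}$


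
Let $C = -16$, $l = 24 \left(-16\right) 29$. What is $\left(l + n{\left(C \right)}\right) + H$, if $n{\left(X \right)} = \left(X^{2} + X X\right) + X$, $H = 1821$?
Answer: $-8819$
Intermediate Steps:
$l = -11136$ ($l = \left(-384\right) 29 = -11136$)
$n{\left(X \right)} = X + 2 X^{2}$ ($n{\left(X \right)} = \left(X^{2} + X^{2}\right) + X = 2 X^{2} + X = X + 2 X^{2}$)
$\left(l + n{\left(C \right)}\right) + H = \left(-11136 - 16 \left(1 + 2 \left(-16\right)\right)\right) + 1821 = \left(-11136 - 16 \left(1 - 32\right)\right) + 1821 = \left(-11136 - -496\right) + 1821 = \left(-11136 + 496\right) + 1821 = -10640 + 1821 = -8819$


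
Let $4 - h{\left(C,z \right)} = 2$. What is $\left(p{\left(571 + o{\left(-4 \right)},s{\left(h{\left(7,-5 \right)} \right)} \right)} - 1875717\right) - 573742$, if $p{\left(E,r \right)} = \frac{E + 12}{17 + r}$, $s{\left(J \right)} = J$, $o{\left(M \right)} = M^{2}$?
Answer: $- \frac{46539122}{19} \approx -2.4494 \cdot 10^{6}$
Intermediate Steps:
$h{\left(C,z \right)} = 2$ ($h{\left(C,z \right)} = 4 - 2 = 2$)
$p{\left(E,r \right)} = \frac{12 + E}{17 + r}$
$\left(p{\left(571 + o{\left(-4 \right)},s{\left(h{\left(7,-5 \right)} \right)} \right)} - 1875717\right) - 573742 = \left(\frac{12 + \left(571 + \left(-4\right)^{2}\right)}{17 + 2} - 1875717\right) - 573742 = \left(\frac{12 + \left(571 + 16\right)}{19} - 1875717\right) - 573742 = \left(\frac{12 + 587}{19} - 1875717\right) - 573742 = \left(\frac{1}{19} \cdot 599 - 1875717\right) - 573742 = \left(\frac{599}{19} - 1875717\right) - 573742 = - \frac{35638024}{19} - 573742 = - \frac{46539122}{19}$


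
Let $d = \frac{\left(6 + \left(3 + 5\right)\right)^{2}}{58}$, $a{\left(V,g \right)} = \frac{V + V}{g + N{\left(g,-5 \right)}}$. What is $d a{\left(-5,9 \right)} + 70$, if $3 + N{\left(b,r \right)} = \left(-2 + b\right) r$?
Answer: $\frac{59850}{841} \approx 71.165$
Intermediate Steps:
$N{\left(b,r \right)} = -3 + r \left(-2 + b\right)$ ($N{\left(b,r \right)} = -3 + \left(-2 + b\right) r = -3 + r \left(-2 + b\right)$)
$a{\left(V,g \right)} = \frac{2 V}{7 - 4 g}$ ($a{\left(V,g \right)} = \frac{V + V}{g - \left(-7 - g \left(-5\right)\right)} = \frac{2 V}{g - \left(-7 + 5 g\right)} = \frac{2 V}{7 - 4 g}$)
$d = \frac{98}{29}$ ($d = \left(6 + 8\right)^{2} \cdot \frac{1}{58} = 14^{2} \cdot \frac{1}{58} = 196 \cdot \frac{1}{58} = \frac{98}{29} \approx 3.3793$)
$d a{\left(-5,9 \right)} + 70 = \frac{98 \cdot 2 \left(-5\right) \frac{1}{7 - 36}}{29} + 70 = \frac{98 \cdot 2 \left(-5\right) \frac{1}{-29}}{29} + 70 = \frac{98 \cdot 2 \left(-5\right) \left(- \frac{1}{29}\right)}{29} + 70 = \frac{98}{29} \cdot \frac{10}{29} + 70 = \frac{980}{841} + 70 = \frac{59850}{841}$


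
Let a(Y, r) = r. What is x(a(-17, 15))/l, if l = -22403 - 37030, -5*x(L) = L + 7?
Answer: 2/27015 ≈ 7.4033e-5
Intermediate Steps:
x(L) = -7/5 - L/5 (x(L) = -(L + 7)/5 = -(7 + L)/5 = -7/5 - L/5)
l = -59433
x(a(-17, 15))/l = (-7/5 - ⅕*15)/(-59433) = (-7/5 - 3)*(-1/59433) = -22/5*(-1/59433) = 2/27015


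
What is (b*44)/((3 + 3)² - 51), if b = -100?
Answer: 880/3 ≈ 293.33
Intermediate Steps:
(b*44)/((3 + 3)² - 51) = (-100*44)/((3 + 3)² - 51) = -4400/(6² - 51) = -4400/(36 - 51) = -4400/(-15) = -4400*(-1/15) = 880/3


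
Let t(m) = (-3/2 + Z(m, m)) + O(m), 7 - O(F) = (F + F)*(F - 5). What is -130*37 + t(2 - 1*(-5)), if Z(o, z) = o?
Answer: -9651/2 ≈ -4825.5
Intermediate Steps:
O(F) = 7 - 2*F*(-5 + F) (O(F) = 7 - (F + F)*(F - 5) = 7 - 2*F*(-5 + F))
t(m) = 11/2 - 2*m**2 + 11*m (t(m) = (-3/2 + m) + (7 - 2*m**2 + 10*m) = 11/2 - 2*m**2 + 11*m)
-130*37 + t(2 - 1*(-5)) = -130*37 + (11/2 - 2*(2 - 1*(-5))**2 + 11*(2 - 1*(-5))) = -4810 + (11/2 - 2*(2 + 5)**2 + 11*(2 + 5)) = -4810 + (11/2 - 2*7**2 + 11*7) = -4810 + (11/2 - 2*49 + 77) = -4810 + (11/2 - 98 + 77) = -4810 - 31/2 = -9651/2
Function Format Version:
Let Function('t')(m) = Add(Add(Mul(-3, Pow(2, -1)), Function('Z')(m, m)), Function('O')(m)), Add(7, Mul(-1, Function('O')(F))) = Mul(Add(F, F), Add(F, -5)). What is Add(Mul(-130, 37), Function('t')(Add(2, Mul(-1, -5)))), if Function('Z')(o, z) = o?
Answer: Rational(-9651, 2) ≈ -4825.5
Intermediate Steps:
Function('O')(F) = Add(7, Mul(-2, F, Add(-5, F))) (Function('O')(F) = Add(7, Mul(-1, Mul(Add(F, F), Add(F, -5)))) = Add(7, Mul(-1, Mul(Mul(2, F), Add(-5, F)))) = Add(7, Mul(-1, Mul(2, F, Add(-5, F)))) = Add(7, Mul(-2, F, Add(-5, F))))
Function('t')(m) = Add(Rational(11, 2), Mul(-2, Pow(m, 2)), Mul(11, m)) (Function('t')(m) = Add(Add(Mul(-3, Pow(2, -1)), m), Add(7, Mul(-2, Pow(m, 2)), Mul(10, m))) = Add(Add(Mul(-3, Rational(1, 2)), m), Add(7, Mul(-2, Pow(m, 2)), Mul(10, m))) = Add(Add(Rational(-3, 2), m), Add(7, Mul(-2, Pow(m, 2)), Mul(10, m))) = Add(Rational(11, 2), Mul(-2, Pow(m, 2)), Mul(11, m)))
Add(Mul(-130, 37), Function('t')(Add(2, Mul(-1, -5)))) = Add(Mul(-130, 37), Add(Rational(11, 2), Mul(-2, Pow(Add(2, Mul(-1, -5)), 2)), Mul(11, Add(2, Mul(-1, -5))))) = Add(-4810, Add(Rational(11, 2), Mul(-2, Pow(Add(2, 5), 2)), Mul(11, Add(2, 5)))) = Add(-4810, Add(Rational(11, 2), Mul(-2, Pow(7, 2)), Mul(11, 7))) = Add(-4810, Add(Rational(11, 2), Mul(-2, 49), 77)) = Add(-4810, Add(Rational(11, 2), -98, 77)) = Add(-4810, Rational(-31, 2)) = Rational(-9651, 2)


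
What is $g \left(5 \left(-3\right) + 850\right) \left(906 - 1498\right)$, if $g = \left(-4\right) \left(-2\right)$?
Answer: $-3954560$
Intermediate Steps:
$g = 8$
$g \left(5 \left(-3\right) + 850\right) \left(906 - 1498\right) = 8 \left(5 \left(-3\right) + 850\right) \left(906 - 1498\right) = 8 \left(-15 + 850\right) \left(-592\right) = 8 \cdot 835 \left(-592\right) = 8 \left(-494320\right) = -3954560$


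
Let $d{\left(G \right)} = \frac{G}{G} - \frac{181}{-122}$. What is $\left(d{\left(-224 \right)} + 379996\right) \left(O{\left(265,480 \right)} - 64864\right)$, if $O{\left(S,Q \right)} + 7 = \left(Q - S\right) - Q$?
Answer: $- \frac{1509846454920}{61} \approx -2.4752 \cdot 10^{10}$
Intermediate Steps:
$O{\left(S,Q \right)} = -7 - S$ ($O{\left(S,Q \right)} = -7 + \left(\left(Q - S\right) - Q\right) = -7 - S$)
$d{\left(G \right)} = \frac{303}{122}$ ($d{\left(G \right)} = 1 - - \frac{181}{122} = 1 + \frac{181}{122} = \frac{303}{122}$)
$\left(d{\left(-224 \right)} + 379996\right) \left(O{\left(265,480 \right)} - 64864\right) = \left(\frac{303}{122} + 379996\right) \left(\left(-7 - 265\right) - 64864\right) = \frac{46359815 \left(\left(-7 - 265\right) - 64864\right)}{122} = \frac{46359815 \left(-272 - 64864\right)}{122} = \frac{46359815}{122} \left(-65136\right) = - \frac{1509846454920}{61}$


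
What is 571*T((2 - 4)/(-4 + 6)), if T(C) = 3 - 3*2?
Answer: -1713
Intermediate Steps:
T(C) = -3 (T(C) = 3 - 6 = -3)
571*T((2 - 4)/(-4 + 6)) = 571*(-3) = -1713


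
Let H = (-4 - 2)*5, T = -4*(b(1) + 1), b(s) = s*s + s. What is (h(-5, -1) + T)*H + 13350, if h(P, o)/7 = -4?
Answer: 14550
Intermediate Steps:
h(P, o) = -28 (h(P, o) = 7*(-4) = -28)
b(s) = s + s² (b(s) = s² + s = s + s²)
T = -12 (T = -4*(1*(1 + 1) + 1) = -4*(1*2 + 1) = -4*(2 + 1) = -4*3 = -12)
H = -30 (H = -6*5 = -30)
(h(-5, -1) + T)*H + 13350 = (-28 - 12)*(-30) + 13350 = -40*(-30) + 13350 = 1200 + 13350 = 14550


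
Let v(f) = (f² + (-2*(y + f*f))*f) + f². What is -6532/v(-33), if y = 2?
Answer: -1633/18546 ≈ -0.088051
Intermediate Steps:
v(f) = 2*f² + f*(-4 - 2*f²) (v(f) = (f² + (-2*(2 + f*f))*f) + f² = (f² + (-2*(2 + f²))*f) + f² = (f² + (-4 - 2*f²)*f) + f² = (f² + f*(-4 - 2*f²)) + f² = 2*f² + f*(-4 - 2*f²))
-6532/v(-33) = -6532*(-1/(66*(-2 - 33 - 1*(-33)²))) = -6532*(-1/(66*(-2 - 33 - 1*1089))) = -6532*(-1/(66*(-2 - 33 - 1089))) = -6532/(2*(-33)*(-1124)) = -6532/74184 = -6532*1/74184 = -1633/18546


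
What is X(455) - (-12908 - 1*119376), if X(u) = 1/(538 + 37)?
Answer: 76063301/575 ≈ 1.3228e+5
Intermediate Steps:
X(u) = 1/575
X(455) - (-12908 - 1*119376) = 1/575 - (-12908 - 1*119376) = 1/575 - (-12908 - 119376) = 1/575 - 1*(-132284) = 1/575 + 132284 = 76063301/575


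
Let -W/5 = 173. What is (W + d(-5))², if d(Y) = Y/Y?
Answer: 746496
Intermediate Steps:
d(Y) = 1
W = -865 (W = -5*173 = -865)
(W + d(-5))² = (-865 + 1)² = (-864)² = 746496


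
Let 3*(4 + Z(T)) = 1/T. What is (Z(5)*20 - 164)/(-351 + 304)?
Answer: 728/141 ≈ 5.1631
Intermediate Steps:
Z(T) = -4 + 1/(3*T)
(Z(5)*20 - 164)/(-351 + 304) = ((-4 + (⅓)/5)*20 - 164)/(-351 + 304) = ((-4 + (⅓)*(⅕))*20 - 164)/(-47) = ((-4 + 1/15)*20 - 164)*(-1/47) = (-59/15*20 - 164)*(-1/47) = (-236/3 - 164)*(-1/47) = -728/3*(-1/47) = 728/141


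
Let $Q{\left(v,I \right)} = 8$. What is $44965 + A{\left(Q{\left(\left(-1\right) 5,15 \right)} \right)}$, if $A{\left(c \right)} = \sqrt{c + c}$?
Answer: $44969$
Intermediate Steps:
$A{\left(c \right)} = \sqrt{2} \sqrt{c}$ ($A{\left(c \right)} = \sqrt{2 c} = \sqrt{2} \sqrt{c}$)
$44965 + A{\left(Q{\left(\left(-1\right) 5,15 \right)} \right)} = 44965 + \sqrt{2} \sqrt{8} = 44965 + \sqrt{2} \cdot 2 \sqrt{2} = 44965 + 4 = 44969$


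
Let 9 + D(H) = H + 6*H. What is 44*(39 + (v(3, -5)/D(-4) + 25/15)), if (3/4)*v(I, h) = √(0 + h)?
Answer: 5368/3 - 176*I*√5/111 ≈ 1789.3 - 3.5455*I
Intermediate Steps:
v(I, h) = 4*√h/3 (v(I, h) = 4*√(0 + h)/3 = 4*√h/3)
D(H) = -9 + 7*H (D(H) = -9 + (H + 6*H) = -9 + 7*H)
44*(39 + (v(3, -5)/D(-4) + 25/15)) = 44*(39 + ((4*√(-5)/3)/(-9 + 7*(-4)) + 25/15)) = 44*(39 + ((4*(I*√5)/3)/(-9 - 28) + 25*(1/15))) = 44*(39 + ((4*I*√5/3)/(-37) + 5/3)) = 44*(39 + ((4*I*√5/3)*(-1/37) + 5/3)) = 44*(39 + (-4*I*√5/111 + 5/3)) = 44*(39 + (5/3 - 4*I*√5/111)) = 44*(122/3 - 4*I*√5/111) = 5368/3 - 176*I*√5/111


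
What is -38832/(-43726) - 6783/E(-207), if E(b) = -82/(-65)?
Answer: -9637695273/1792766 ≈ -5375.9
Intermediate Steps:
E(b) = 82/65 (E(b) = -82*(-1/65) = 82/65)
-38832/(-43726) - 6783/E(-207) = -38832/(-43726) - 6783/82/65 = -38832*(-1/43726) - 6783*65/82 = 19416/21863 - 440895/82 = -9637695273/1792766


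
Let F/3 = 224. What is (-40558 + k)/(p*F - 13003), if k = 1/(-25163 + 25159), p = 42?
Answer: -162233/60884 ≈ -2.6646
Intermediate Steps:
F = 672 (F = 3*224 = 672)
k = -¼ (k = 1/(-4) = -¼ ≈ -0.25000)
(-40558 + k)/(p*F - 13003) = (-40558 - ¼)/(42*672 - 13003) = -162233/(4*(28224 - 13003)) = -162233/4/15221 = -162233/4*1/15221 = -162233/60884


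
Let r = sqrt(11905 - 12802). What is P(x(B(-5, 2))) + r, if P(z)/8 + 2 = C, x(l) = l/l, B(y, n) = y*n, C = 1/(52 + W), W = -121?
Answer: -1112/69 + I*sqrt(897) ≈ -16.116 + 29.95*I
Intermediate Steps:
C = -1/69 (C = 1/(52 - 121) = 1/(-69) = -1/69 ≈ -0.014493)
B(y, n) = n*y
x(l) = 1
r = I*sqrt(897) (r = sqrt(-897) = I*sqrt(897) ≈ 29.95*I)
P(z) = -1112/69 (P(z) = -16 + 8*(-1/69) = -16 - 8/69 = -1112/69)
P(x(B(-5, 2))) + r = -1112/69 + I*sqrt(897)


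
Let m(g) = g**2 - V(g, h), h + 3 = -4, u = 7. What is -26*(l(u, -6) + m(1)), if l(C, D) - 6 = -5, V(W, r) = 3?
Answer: 26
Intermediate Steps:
h = -7 (h = -3 - 4 = -7)
l(C, D) = 1 (l(C, D) = 6 - 5 = 1)
m(g) = -3 + g**2 (m(g) = g**2 - 1*3 = g**2 - 3 = -3 + g**2)
-26*(l(u, -6) + m(1)) = -26*(1 + (-3 + 1**2)) = -26*(1 + (-3 + 1)) = -26*(1 - 2) = -26*(-1) = 26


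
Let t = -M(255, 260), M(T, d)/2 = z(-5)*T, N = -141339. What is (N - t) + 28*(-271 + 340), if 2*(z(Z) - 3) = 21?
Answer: -132522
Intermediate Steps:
z(Z) = 27/2 (z(Z) = 3 + (1/2)*21 = 3 + 21/2 = 27/2)
M(T, d) = 27*T (M(T, d) = 2*(27*T/2) = 27*T)
t = -6885 (t = -27*255 = -1*6885 = -6885)
(N - t) + 28*(-271 + 340) = (-141339 - 1*(-6885)) + 28*(-271 + 340) = (-141339 + 6885) + 28*69 = -134454 + 1932 = -132522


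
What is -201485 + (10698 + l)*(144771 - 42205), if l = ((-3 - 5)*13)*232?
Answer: -1377662865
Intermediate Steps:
l = -24128 (l = -8*13*232 = -104*232 = -24128)
-201485 + (10698 + l)*(144771 - 42205) = -201485 + (10698 - 24128)*(144771 - 42205) = -201485 - 13430*102566 = -201485 - 1377461380 = -1377662865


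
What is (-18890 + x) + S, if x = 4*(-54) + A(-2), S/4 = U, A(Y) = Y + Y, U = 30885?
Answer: 104430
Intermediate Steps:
A(Y) = 2*Y
S = 123540 (S = 4*30885 = 123540)
x = -220 (x = 4*(-54) + 2*(-2) = -216 - 4 = -220)
(-18890 + x) + S = (-18890 - 220) + 123540 = -19110 + 123540 = 104430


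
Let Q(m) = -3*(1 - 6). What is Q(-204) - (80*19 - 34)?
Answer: -1471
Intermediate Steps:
Q(m) = 15 (Q(m) = -3*(-5) = 15)
Q(-204) - (80*19 - 34) = 15 - (80*19 - 34) = 15 - (1520 - 34) = 15 - 1*1486 = 15 - 1486 = -1471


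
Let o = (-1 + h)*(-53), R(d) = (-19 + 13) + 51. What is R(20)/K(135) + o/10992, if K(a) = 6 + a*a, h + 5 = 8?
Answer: -239641/33399192 ≈ -0.0071751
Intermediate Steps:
R(d) = 45 (R(d) = -6 + 51 = 45)
h = 3 (h = -5 + 8 = 3)
K(a) = 6 + a²
o = -106 (o = (-1 + 3)*(-53) = 2*(-53) = -106)
R(20)/K(135) + o/10992 = 45/(6 + 135²) - 106/10992 = 45/(6 + 18225) - 106*1/10992 = 45/18231 - 53/5496 = 45*(1/18231) - 53/5496 = 15/6077 - 53/5496 = -239641/33399192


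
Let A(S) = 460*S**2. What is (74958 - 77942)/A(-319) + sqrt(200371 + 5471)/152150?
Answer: -746/11702515 + 13*sqrt(1218)/152150 ≈ 0.0029182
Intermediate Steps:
(74958 - 77942)/A(-319) + sqrt(200371 + 5471)/152150 = (74958 - 77942)/((460*(-319)**2)) + sqrt(200371 + 5471)/152150 = -2984/(460*101761) + sqrt(205842)*(1/152150) = -2984/46810060 + (13*sqrt(1218))*(1/152150) = -2984*1/46810060 + 13*sqrt(1218)/152150 = -746/11702515 + 13*sqrt(1218)/152150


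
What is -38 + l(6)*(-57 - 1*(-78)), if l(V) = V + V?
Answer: 214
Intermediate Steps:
l(V) = 2*V
-38 + l(6)*(-57 - 1*(-78)) = -38 + (2*6)*(-57 - 1*(-78)) = -38 + 12*(-57 + 78) = -38 + 12*21 = -38 + 252 = 214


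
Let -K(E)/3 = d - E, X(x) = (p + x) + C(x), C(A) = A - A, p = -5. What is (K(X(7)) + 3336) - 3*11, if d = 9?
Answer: 3282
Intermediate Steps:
C(A) = 0
X(x) = -5 + x (X(x) = (-5 + x) + 0 = -5 + x)
K(E) = -27 + 3*E (K(E) = -3*(9 - E) = -27 + 3*E)
(K(X(7)) + 3336) - 3*11 = ((-27 + 3*(-5 + 7)) + 3336) - 3*11 = ((-27 + 3*2) + 3336) - 33 = ((-27 + 6) + 3336) - 33 = (-21 + 3336) - 33 = 3315 - 33 = 3282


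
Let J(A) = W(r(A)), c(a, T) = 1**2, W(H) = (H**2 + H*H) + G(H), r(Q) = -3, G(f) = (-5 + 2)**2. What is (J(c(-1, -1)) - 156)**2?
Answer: 16641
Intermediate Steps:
G(f) = 9 (G(f) = (-3)**2 = 9)
W(H) = 9 + 2*H**2 (W(H) = (H**2 + H*H) + 9 = (H**2 + H**2) + 9 = 2*H**2 + 9 = 9 + 2*H**2)
c(a, T) = 1
J(A) = 27 (J(A) = 9 + 2*(-3)**2 = 9 + 2*9 = 9 + 18 = 27)
(J(c(-1, -1)) - 156)**2 = (27 - 156)**2 = (-129)**2 = 16641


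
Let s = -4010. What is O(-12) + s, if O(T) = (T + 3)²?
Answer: -3929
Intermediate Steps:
O(T) = (3 + T)²
O(-12) + s = (3 - 12)² - 4010 = (-9)² - 4010 = 81 - 4010 = -3929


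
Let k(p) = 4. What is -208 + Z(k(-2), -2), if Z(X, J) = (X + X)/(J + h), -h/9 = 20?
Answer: -18932/91 ≈ -208.04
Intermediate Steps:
h = -180 (h = -9*20 = -180)
Z(X, J) = 2*X/(-180 + J) (Z(X, J) = (X + X)/(J - 180) = (2*X)/(-180 + J) = 2*X/(-180 + J))
-208 + Z(k(-2), -2) = -208 + 2*4/(-180 - 2) = -208 + 2*4/(-182) = -208 + 2*4*(-1/182) = -208 - 4/91 = -18932/91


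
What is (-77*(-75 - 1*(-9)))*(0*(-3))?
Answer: 0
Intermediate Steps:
(-77*(-75 - 1*(-9)))*(0*(-3)) = -77*(-75 + 9)*0 = -77*(-66)*0 = 5082*0 = 0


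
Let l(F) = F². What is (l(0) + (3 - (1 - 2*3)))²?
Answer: 64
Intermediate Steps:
(l(0) + (3 - (1 - 2*3)))² = (0² + (3 - (1 - 2*3)))² = (0 + (3 - (1 - 6)))² = (0 + (3 - 1*(-5)))² = (0 + (3 + 5))² = (0 + 8)² = 8² = 64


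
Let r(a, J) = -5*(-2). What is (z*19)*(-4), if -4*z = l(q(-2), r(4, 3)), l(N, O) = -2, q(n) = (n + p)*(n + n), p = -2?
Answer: -38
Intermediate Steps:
q(n) = 2*n*(-2 + n) (q(n) = (n - 2)*(n + n) = (-2 + n)*(2*n) = 2*n*(-2 + n))
r(a, J) = 10
z = ½ (z = -¼*(-2) = ½ ≈ 0.50000)
(z*19)*(-4) = ((½)*19)*(-4) = (19/2)*(-4) = -38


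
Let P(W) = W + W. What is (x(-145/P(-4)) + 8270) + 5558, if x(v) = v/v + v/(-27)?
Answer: 2986919/216 ≈ 13828.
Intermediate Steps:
P(W) = 2*W
x(v) = 1 - v/27 (x(v) = 1 + v*(-1/27) = 1 - v/27)
(x(-145/P(-4)) + 8270) + 5558 = ((1 - (-145)/(27*(2*(-4)))) + 8270) + 5558 = ((1 - (-145)/(27*(-8))) + 8270) + 5558 = ((1 - (-145)*(-1)/(27*8)) + 8270) + 5558 = ((1 - 1/27*145/8) + 8270) + 5558 = ((1 - 145/216) + 8270) + 5558 = (71/216 + 8270) + 5558 = 1786391/216 + 5558 = 2986919/216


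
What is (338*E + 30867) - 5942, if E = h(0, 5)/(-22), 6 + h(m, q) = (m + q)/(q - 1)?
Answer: 1099911/44 ≈ 24998.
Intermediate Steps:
h(m, q) = -6 + (m + q)/(-1 + q) (h(m, q) = -6 + (m + q)/(q - 1) = -6 + (m + q)/(-1 + q))
E = 19/88 (E = ((6 + 0 - 5*5)/(-1 + 5))/(-22) = ((6 + 0 - 25)/4)*(-1/22) = ((1/4)*(-19))*(-1/22) = -19/4*(-1/22) = 19/88 ≈ 0.21591)
(338*E + 30867) - 5942 = (338*(19/88) + 30867) - 5942 = (3211/44 + 30867) - 5942 = 1361359/44 - 5942 = 1099911/44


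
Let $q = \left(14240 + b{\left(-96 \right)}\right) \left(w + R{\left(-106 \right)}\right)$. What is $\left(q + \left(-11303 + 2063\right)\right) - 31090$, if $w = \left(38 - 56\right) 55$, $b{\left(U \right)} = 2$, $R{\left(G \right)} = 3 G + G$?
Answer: $-20178518$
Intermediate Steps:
$R{\left(G \right)} = 4 G$
$w = -990$ ($w = \left(-18\right) 55 = -990$)
$q = -20138188$ ($q = \left(14240 + 2\right) \left(-990 + 4 \left(-106\right)\right) = 14242 \left(-990 - 424\right) = 14242 \left(-1414\right) = -20138188$)
$\left(q + \left(-11303 + 2063\right)\right) - 31090 = \left(-20138188 + \left(-11303 + 2063\right)\right) - 31090 = \left(-20138188 - 9240\right) - 31090 = -20147428 - 31090 = -20178518$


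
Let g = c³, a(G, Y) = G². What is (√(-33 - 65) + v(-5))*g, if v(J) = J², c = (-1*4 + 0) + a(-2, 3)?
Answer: 0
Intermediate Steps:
c = 0 (c = (-1*4 + 0) + (-2)² = (-4 + 0) + 4 = -4 + 4 = 0)
g = 0 (g = 0³ = 0)
(√(-33 - 65) + v(-5))*g = (√(-33 - 65) + (-5)²)*0 = (√(-98) + 25)*0 = (7*I*√2 + 25)*0 = (25 + 7*I*√2)*0 = 0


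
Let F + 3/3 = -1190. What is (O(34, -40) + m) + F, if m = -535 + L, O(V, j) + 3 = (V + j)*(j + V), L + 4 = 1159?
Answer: -538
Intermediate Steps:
L = 1155 (L = -4 + 1159 = 1155)
O(V, j) = -3 + (V + j)² (O(V, j) = -3 + (V + j)*(j + V) = -3 + (V + j)*(V + j) = -3 + (V + j)²)
m = 620 (m = -535 + 1155 = 620)
F = -1191 (F = -1 - 1190 = -1191)
(O(34, -40) + m) + F = ((-3 + (34 - 40)²) + 620) - 1191 = ((-3 + (-6)²) + 620) - 1191 = ((-3 + 36) + 620) - 1191 = (33 + 620) - 1191 = 653 - 1191 = -538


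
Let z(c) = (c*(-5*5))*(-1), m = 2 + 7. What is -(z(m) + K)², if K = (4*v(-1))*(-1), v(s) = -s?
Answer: -48841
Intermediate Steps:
m = 9
z(c) = 25*c (z(c) = (c*(-25))*(-1) = -25*c*(-1) = 25*c)
K = -4 (K = (4*(-1*(-1)))*(-1) = (4*1)*(-1) = 4*(-1) = -4)
-(z(m) + K)² = -(25*9 - 4)² = -(225 - 4)² = -1*221² = -1*48841 = -48841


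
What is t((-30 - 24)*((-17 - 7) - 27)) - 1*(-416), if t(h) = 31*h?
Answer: 85790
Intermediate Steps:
t((-30 - 24)*((-17 - 7) - 27)) - 1*(-416) = 31*((-30 - 24)*((-17 - 7) - 27)) - 1*(-416) = 31*(-54*(-24 - 27)) + 416 = 31*(-54*(-51)) + 416 = 31*2754 + 416 = 85374 + 416 = 85790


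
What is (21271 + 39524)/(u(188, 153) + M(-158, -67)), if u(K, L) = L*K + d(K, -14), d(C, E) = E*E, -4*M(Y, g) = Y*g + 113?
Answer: 81060/35047 ≈ 2.3129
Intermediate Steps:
M(Y, g) = -113/4 - Y*g/4 (M(Y, g) = -(Y*g + 113)/4 = -(113 + Y*g)/4 = -113/4 - Y*g/4)
d(C, E) = E**2
u(K, L) = 196 + K*L (u(K, L) = L*K + (-14)**2 = K*L + 196 = 196 + K*L)
(21271 + 39524)/(u(188, 153) + M(-158, -67)) = (21271 + 39524)/((196 + 188*153) + (-113/4 - 1/4*(-158)*(-67))) = 60795/((196 + 28764) + (-113/4 - 5293/2)) = 60795/(28960 - 10699/4) = 60795/(105141/4) = 60795*(4/105141) = 81060/35047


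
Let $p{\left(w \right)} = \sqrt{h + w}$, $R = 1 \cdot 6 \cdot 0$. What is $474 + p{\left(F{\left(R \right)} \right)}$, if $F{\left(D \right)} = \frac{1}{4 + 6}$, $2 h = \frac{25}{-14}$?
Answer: $474 + \frac{i \sqrt{3885}}{70} \approx 474.0 + 0.89043 i$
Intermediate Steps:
$h = - \frac{25}{28}$ ($h = \frac{25 \frac{1}{-14}}{2} = \frac{25 \left(- \frac{1}{14}\right)}{2} = \frac{1}{2} \left(- \frac{25}{14}\right) = - \frac{25}{28} \approx -0.89286$)
$R = 0$ ($R = 6 \cdot 0 = 0$)
$F{\left(D \right)} = \frac{1}{10}$
$p{\left(w \right)} = \sqrt{- \frac{25}{28} + w}$
$474 + p{\left(F{\left(R \right)} \right)} = 474 + \frac{\sqrt{-175 + 196 \cdot \frac{1}{10}}}{14} = 474 + \frac{\sqrt{-175 + \frac{98}{5}}}{14} = 474 + \frac{\sqrt{- \frac{777}{5}}}{14} = 474 + \frac{\frac{1}{5} i \sqrt{3885}}{14} = 474 + \frac{i \sqrt{3885}}{70}$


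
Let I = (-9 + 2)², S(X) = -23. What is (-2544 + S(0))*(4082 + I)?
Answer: -10604277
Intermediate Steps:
I = 49 (I = (-7)² = 49)
(-2544 + S(0))*(4082 + I) = (-2544 - 23)*(4082 + 49) = -2567*4131 = -10604277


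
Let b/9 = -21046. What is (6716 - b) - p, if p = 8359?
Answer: 187771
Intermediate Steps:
b = -189414 (b = 9*(-21046) = -189414)
(6716 - b) - p = (6716 - 1*(-189414)) - 1*8359 = (6716 + 189414) - 8359 = 196130 - 8359 = 187771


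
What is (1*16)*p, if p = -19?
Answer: -304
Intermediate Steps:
(1*16)*p = (1*16)*(-19) = 16*(-19) = -304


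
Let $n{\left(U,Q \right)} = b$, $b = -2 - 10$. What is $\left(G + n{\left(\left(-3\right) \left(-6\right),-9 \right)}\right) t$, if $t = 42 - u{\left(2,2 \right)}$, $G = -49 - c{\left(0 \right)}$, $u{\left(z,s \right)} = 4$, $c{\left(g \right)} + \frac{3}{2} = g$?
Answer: $-2261$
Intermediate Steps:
$c{\left(g \right)} = - \frac{3}{2} + g$
$b = -12$ ($b = -2 - 10 = -12$)
$G = - \frac{95}{2}$ ($G = -49 - \left(- \frac{3}{2} + 0\right) = -49 - - \frac{3}{2} = -49 + \frac{3}{2} = - \frac{95}{2} \approx -47.5$)
$n{\left(U,Q \right)} = -12$
$t = 38$ ($t = 42 - 4 = 38$)
$\left(G + n{\left(\left(-3\right) \left(-6\right),-9 \right)}\right) t = \left(- \frac{95}{2} - 12\right) 38 = \left(- \frac{119}{2}\right) 38 = -2261$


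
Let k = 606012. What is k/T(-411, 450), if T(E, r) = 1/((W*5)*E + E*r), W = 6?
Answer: -119554047360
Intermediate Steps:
T(E, r) = 1/(30*E + E*r) (T(E, r) = 1/((6*5)*E + E*r) = 1/(30*E + E*r))
k/T(-411, 450) = 606012/((1/((-411)*(30 + 450)))) = 606012/((-1/411/480)) = 606012/((-1/411*1/480)) = 606012/(-1/197280) = 606012*(-197280) = -119554047360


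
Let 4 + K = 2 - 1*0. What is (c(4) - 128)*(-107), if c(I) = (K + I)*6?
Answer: 12412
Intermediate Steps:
K = -2 (K = -4 + (2 - 1*0) = -4 + (2 + 0) = -4 + 2 = -2)
c(I) = -12 + 6*I (c(I) = (-2 + I)*6 = -12 + 6*I)
(c(4) - 128)*(-107) = ((-12 + 6*4) - 128)*(-107) = ((-12 + 24) - 128)*(-107) = (12 - 128)*(-107) = -116*(-107) = 12412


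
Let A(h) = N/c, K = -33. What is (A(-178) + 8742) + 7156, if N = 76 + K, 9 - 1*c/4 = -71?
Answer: 5087403/320 ≈ 15898.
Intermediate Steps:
c = 320 (c = 36 - 4*(-71) = 36 + 284 = 320)
N = 43 (N = 76 - 33 = 43)
A(h) = 43/320
(A(-178) + 8742) + 7156 = (43/320 + 8742) + 7156 = 2797483/320 + 7156 = 5087403/320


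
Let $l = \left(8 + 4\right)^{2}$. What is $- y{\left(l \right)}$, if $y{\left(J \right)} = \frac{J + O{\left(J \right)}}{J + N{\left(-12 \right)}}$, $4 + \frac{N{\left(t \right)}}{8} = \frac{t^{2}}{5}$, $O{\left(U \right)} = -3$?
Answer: $- \frac{705}{1712} \approx -0.4118$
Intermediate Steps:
$N{\left(t \right)} = -32 + \frac{8 t^{2}}{5}$ ($N{\left(t \right)} = -32 + 8 \frac{t^{2}}{5} = -32 + \frac{8 t^{2}}{5}$)
$l = 144$ ($l = 12^{2} = 144$)
$y{\left(J \right)} = \frac{-3 + J}{\frac{992}{5} + J}$ ($y{\left(J \right)} = \frac{J - 3}{J - \left(32 - \frac{8 \left(-12\right)^{2}}{5}\right)} = \frac{-3 + J}{J + \left(-32 + \frac{8}{5} \cdot 144\right)} = \frac{-3 + J}{J + \left(-32 + \frac{1152}{5}\right)} = \frac{-3 + J}{J + \frac{992}{5}} = \frac{-3 + J}{\frac{992}{5} + J}$)
$- y{\left(l \right)} = - \frac{5 \left(-3 + 144\right)}{992 + 5 \cdot 144} = - \frac{5 \cdot 141}{992 + 720} = - \frac{5 \cdot 141}{1712} = \left(-1\right) \frac{705}{1712} = - \frac{705}{1712}$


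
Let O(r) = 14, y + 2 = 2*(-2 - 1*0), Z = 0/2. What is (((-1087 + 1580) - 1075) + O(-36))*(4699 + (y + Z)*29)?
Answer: -2570200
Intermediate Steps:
Z = 0 (Z = 0*(½) = 0)
y = -6 (y = -2 + 2*(-2 - 1*0) = -2 + 2*(-2 + 0) = -2 + 2*(-2) = -2 - 4 = -6)
(((-1087 + 1580) - 1075) + O(-36))*(4699 + (y + Z)*29) = (((-1087 + 1580) - 1075) + 14)*(4699 + (-6 + 0)*29) = ((493 - 1075) + 14)*(4699 - 6*29) = (-582 + 14)*(4699 - 174) = -568*4525 = -2570200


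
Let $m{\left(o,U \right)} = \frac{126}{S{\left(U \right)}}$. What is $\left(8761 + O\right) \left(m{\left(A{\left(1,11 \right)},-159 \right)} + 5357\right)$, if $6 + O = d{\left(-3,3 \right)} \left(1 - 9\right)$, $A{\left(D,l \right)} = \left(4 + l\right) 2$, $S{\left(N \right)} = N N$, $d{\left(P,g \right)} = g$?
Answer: $\frac{131382577537}{2809} \approx 4.6772 \cdot 10^{7}$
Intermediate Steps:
$S{\left(N \right)} = N^{2}$
$A{\left(D,l \right)} = 8 + 2 l$
$m{\left(o,U \right)} = \frac{126}{U^{2}}$
$O = -30$ ($O = -6 + 3 \left(1 - 9\right) = -6 + 3 \left(-8\right) = -6 - 24 = -30$)
$\left(8761 + O\right) \left(m{\left(A{\left(1,11 \right)},-159 \right)} + 5357\right) = \left(8761 - 30\right) \left(\frac{126}{25281} + 5357\right) = 8731 \left(126 \cdot \frac{1}{25281} + 5357\right) = 8731 \left(\frac{14}{2809} + 5357\right) = 8731 \cdot \frac{15047827}{2809} = \frac{131382577537}{2809}$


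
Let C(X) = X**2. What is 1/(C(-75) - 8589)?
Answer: -1/2964 ≈ -0.00033738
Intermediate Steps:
1/(C(-75) - 8589) = 1/((-75)**2 - 8589) = 1/(5625 - 8589) = 1/(-2964) = -1/2964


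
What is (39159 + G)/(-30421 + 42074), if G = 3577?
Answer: 42736/11653 ≈ 3.6674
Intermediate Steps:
(39159 + G)/(-30421 + 42074) = (39159 + 3577)/(-30421 + 42074) = 42736/11653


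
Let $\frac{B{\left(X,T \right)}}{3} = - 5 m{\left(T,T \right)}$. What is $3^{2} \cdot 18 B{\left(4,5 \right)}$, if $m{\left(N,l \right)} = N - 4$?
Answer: $-2430$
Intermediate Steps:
$m{\left(N,l \right)} = -4 + N$
$B{\left(X,T \right)} = 60 - 15 T$ ($B{\left(X,T \right)} = 3 \left(- 5 \left(-4 + T\right)\right) = 3 \left(20 - 5 T\right) = 60 - 15 T$)
$3^{2} \cdot 18 B{\left(4,5 \right)} = 3^{2} \cdot 18 \left(60 - 75\right) = 9 \cdot 18 \left(60 - 75\right) = 162 \left(-15\right) = -2430$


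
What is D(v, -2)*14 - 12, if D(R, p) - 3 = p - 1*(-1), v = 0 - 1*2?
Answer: 16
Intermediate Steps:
v = -2 (v = 0 - 2 = -2)
D(R, p) = 4 + p (D(R, p) = 3 + (p - 1*(-1)) = 3 + (p + 1) = 3 + (1 + p) = 4 + p)
D(v, -2)*14 - 12 = (4 - 2)*14 - 12 = 2*14 - 12 = 28 - 12 = 16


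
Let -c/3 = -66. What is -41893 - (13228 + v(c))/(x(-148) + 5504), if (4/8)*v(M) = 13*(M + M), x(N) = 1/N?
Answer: -34129142315/814591 ≈ -41897.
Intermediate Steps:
c = 198 (c = -3*(-66) = 198)
v(M) = 52*M (v(M) = 2*(13*(M + M)) = 2*(13*(2*M)) = 2*(26*M) = 52*M)
-41893 - (13228 + v(c))/(x(-148) + 5504) = -41893 - (13228 + 52*198)/(1/(-148) + 5504) = -41893 - (13228 + 10296)/(-1/148 + 5504) = -41893 - 23524/814591/148 = -41893 - 23524*148/814591 = -41893 - 1*3481552/814591 = -41893 - 3481552/814591 = -34129142315/814591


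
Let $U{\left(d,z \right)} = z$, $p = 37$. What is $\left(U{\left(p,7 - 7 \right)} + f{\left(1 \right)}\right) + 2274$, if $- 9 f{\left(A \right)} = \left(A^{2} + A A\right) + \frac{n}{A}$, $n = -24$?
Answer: $\frac{20488}{9} \approx 2276.4$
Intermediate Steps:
$f{\left(A \right)} = - \frac{2 A^{2}}{9} + \frac{8}{3 A}$ ($f{\left(A \right)} = - \frac{\left(A^{2} + A A\right) - \frac{24}{A}}{9} = - \frac{\left(A^{2} + A^{2}\right) - \frac{24}{A}}{9} = - \frac{2 A^{2} - \frac{24}{A}}{9} = - \frac{- \frac{24}{A} + 2 A^{2}}{9} = - \frac{2 A^{2}}{9} + \frac{8}{3 A}$)
$\left(U{\left(p,7 - 7 \right)} + f{\left(1 \right)}\right) + 2274 = \left(\left(7 - 7\right) + \frac{2 \left(12 - 1^{3}\right)}{9 \cdot 1}\right) + 2274 = \left(0 + \frac{2}{9} \cdot 1 \left(12 - 1\right)\right) + 2274 = \left(0 + \frac{2}{9} \cdot 1 \cdot 11\right) + 2274 = \left(0 + \frac{22}{9}\right) + 2274 = \frac{22}{9} + 2274 = \frac{20488}{9}$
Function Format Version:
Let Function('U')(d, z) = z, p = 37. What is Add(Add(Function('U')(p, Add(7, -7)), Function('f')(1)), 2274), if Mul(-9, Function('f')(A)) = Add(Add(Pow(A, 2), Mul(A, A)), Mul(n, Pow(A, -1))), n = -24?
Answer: Rational(20488, 9) ≈ 2276.4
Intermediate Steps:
Function('f')(A) = Add(Mul(Rational(-2, 9), Pow(A, 2)), Mul(Rational(8, 3), Pow(A, -1))) (Function('f')(A) = Mul(Rational(-1, 9), Add(Add(Pow(A, 2), Mul(A, A)), Mul(-24, Pow(A, -1)))) = Mul(Rational(-1, 9), Add(Add(Pow(A, 2), Pow(A, 2)), Mul(-24, Pow(A, -1)))) = Mul(Rational(-1, 9), Add(Mul(2, Pow(A, 2)), Mul(-24, Pow(A, -1)))) = Mul(Rational(-1, 9), Add(Mul(-24, Pow(A, -1)), Mul(2, Pow(A, 2)))) = Add(Mul(Rational(-2, 9), Pow(A, 2)), Mul(Rational(8, 3), Pow(A, -1))))
Add(Add(Function('U')(p, Add(7, -7)), Function('f')(1)), 2274) = Add(Add(Add(7, -7), Mul(Rational(2, 9), Pow(1, -1), Add(12, Mul(-1, Pow(1, 3))))), 2274) = Add(Add(0, Mul(Rational(2, 9), 1, Add(12, Mul(-1, 1)))), 2274) = Add(Add(0, Mul(Rational(2, 9), 1, Add(12, -1))), 2274) = Add(Add(0, Mul(Rational(2, 9), 1, 11)), 2274) = Add(Add(0, Rational(22, 9)), 2274) = Add(Rational(22, 9), 2274) = Rational(20488, 9)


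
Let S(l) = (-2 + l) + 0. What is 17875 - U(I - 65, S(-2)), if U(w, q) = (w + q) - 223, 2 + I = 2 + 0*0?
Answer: 18167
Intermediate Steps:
S(l) = -2 + l
I = 0 (I = -2 + (2 + 0*0) = -2 + (2 + 0) = -2 + 2 = 0)
U(w, q) = -223 + q + w (U(w, q) = (q + w) - 223 = -223 + q + w)
17875 - U(I - 65, S(-2)) = 17875 - (-223 + (-2 - 2) + (0 - 65)) = 17875 - (-223 - 4 - 65) = 17875 - 1*(-292) = 17875 + 292 = 18167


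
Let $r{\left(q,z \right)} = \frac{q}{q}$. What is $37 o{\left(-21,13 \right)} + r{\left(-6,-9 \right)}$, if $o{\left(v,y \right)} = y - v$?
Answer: $1259$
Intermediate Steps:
$r{\left(q,z \right)} = 1$
$37 o{\left(-21,13 \right)} + r{\left(-6,-9 \right)} = 37 \left(13 - -21\right) + 1 = 37 \left(13 + 21\right) + 1 = 37 \cdot 34 + 1 = 1258 + 1 = 1259$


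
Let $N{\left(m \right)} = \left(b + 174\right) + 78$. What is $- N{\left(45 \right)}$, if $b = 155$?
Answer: $-407$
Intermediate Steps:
$N{\left(m \right)} = 407$ ($N{\left(m \right)} = \left(155 + 174\right) + 78 = 329 + 78 = 407$)
$- N{\left(45 \right)} = \left(-1\right) 407 = -407$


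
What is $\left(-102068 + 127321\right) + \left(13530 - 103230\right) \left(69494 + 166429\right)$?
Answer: $-21162267847$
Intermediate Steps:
$\left(-102068 + 127321\right) + \left(13530 - 103230\right) \left(69494 + 166429\right) = 25253 - 21162293100 = -21162267847$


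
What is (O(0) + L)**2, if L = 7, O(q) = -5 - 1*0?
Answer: 4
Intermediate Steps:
O(q) = -5 (O(q) = -5 + 0 = -5)
(O(0) + L)**2 = (-5 + 7)**2 = 2**2 = 4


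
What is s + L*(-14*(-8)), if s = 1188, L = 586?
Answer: 66820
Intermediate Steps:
s + L*(-14*(-8)) = 1188 + 586*(-14*(-8)) = 1188 + 586*112 = 1188 + 65632 = 66820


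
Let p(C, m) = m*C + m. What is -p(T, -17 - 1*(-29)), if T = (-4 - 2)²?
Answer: -444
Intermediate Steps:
T = 36 (T = (-6)² = 36)
p(C, m) = m + C*m (p(C, m) = C*m + m = m + C*m)
-p(T, -17 - 1*(-29)) = -(-17 - 1*(-29))*(1 + 36) = -(-17 + 29)*37 = -12*37 = -1*444 = -444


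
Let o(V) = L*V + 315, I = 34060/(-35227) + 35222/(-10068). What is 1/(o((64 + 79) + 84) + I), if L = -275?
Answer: -177332718/11014926955717 ≈ -1.6099e-5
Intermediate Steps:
I = -791840737/177332718 (I = 34060*(-1/35227) + 35222*(-1/10068) = -34060/35227 - 17611/5034 = -791840737/177332718 ≈ -4.4653)
o(V) = 315 - 275*V (o(V) = -275*V + 315 = 315 - 275*V)
1/(o((64 + 79) + 84) + I) = 1/((315 - 275*((64 + 79) + 84)) - 791840737/177332718) = 1/((315 - 275*(143 + 84)) - 791840737/177332718) = 1/((315 - 275*227) - 791840737/177332718) = 1/((315 - 62425) - 791840737/177332718) = 1/(-62110 - 791840737/177332718) = 1/(-11014926955717/177332718) = -177332718/11014926955717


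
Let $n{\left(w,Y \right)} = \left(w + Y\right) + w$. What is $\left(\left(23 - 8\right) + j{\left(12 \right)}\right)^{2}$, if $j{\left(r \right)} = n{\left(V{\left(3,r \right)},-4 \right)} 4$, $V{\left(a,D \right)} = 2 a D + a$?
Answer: $358801$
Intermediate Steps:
$V{\left(a,D \right)} = a + 2 D a$ ($V{\left(a,D \right)} = 2 D a + a = a + 2 D a$)
$n{\left(w,Y \right)} = Y + 2 w$ ($n{\left(w,Y \right)} = \left(Y + w\right) + w = Y + 2 w$)
$j{\left(r \right)} = 8 + 48 r$ ($j{\left(r \right)} = \left(-4 + 2 \cdot 3 \left(1 + 2 r\right)\right) 4 = \left(-4 + 2 \left(3 + 6 r\right)\right) 4 = \left(-4 + \left(6 + 12 r\right)\right) 4 = \left(2 + 12 r\right) 4 = 8 + 48 r$)
$\left(\left(23 - 8\right) + j{\left(12 \right)}\right)^{2} = \left(\left(23 - 8\right) + \left(8 + 48 \cdot 12\right)\right)^{2} = \left(15 + \left(8 + 576\right)\right)^{2} = \left(15 + 584\right)^{2} = 599^{2} = 358801$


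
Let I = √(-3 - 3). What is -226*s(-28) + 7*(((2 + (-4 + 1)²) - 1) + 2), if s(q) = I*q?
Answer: 84 + 6328*I*√6 ≈ 84.0 + 15500.0*I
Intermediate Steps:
I = I*√6 (I = √(-6) = I*√6 ≈ 2.4495*I)
s(q) = I*q*√6 (s(q) = (I*√6)*q = I*q*√6)
-226*s(-28) + 7*(((2 + (-4 + 1)²) - 1) + 2) = -226*I*(-28)*√6 + 7*(((2 + (-4 + 1)²) - 1) + 2) = -(-6328)*I*√6 + 7*(((2 + (-3)²) - 1) + 2) = 6328*I*√6 + 7*(((2 + 9) - 1) + 2) = 6328*I*√6 + 7*((11 - 1) + 2) = 6328*I*√6 + 7*(10 + 2) = 6328*I*√6 + 7*12 = 6328*I*√6 + 84 = 84 + 6328*I*√6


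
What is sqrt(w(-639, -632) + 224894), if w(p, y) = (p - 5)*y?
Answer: sqrt(631902) ≈ 794.92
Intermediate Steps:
w(p, y) = y*(-5 + p) (w(p, y) = (-5 + p)*y = y*(-5 + p))
sqrt(w(-639, -632) + 224894) = sqrt(-632*(-5 - 639) + 224894) = sqrt(-632*(-644) + 224894) = sqrt(407008 + 224894) = sqrt(631902)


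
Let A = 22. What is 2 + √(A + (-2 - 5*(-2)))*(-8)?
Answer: 2 - 8*√30 ≈ -41.818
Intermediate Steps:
2 + √(A + (-2 - 5*(-2)))*(-8) = 2 + √(22 + (-2 - 5*(-2)))*(-8) = 2 + √(22 + (-2 + 10))*(-8) = 2 + √(22 + 8)*(-8) = 2 + √30*(-8) = 2 - 8*√30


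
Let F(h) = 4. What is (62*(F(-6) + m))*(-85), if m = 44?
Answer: -252960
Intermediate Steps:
(62*(F(-6) + m))*(-85) = (62*(4 + 44))*(-85) = (62*48)*(-85) = 2976*(-85) = -252960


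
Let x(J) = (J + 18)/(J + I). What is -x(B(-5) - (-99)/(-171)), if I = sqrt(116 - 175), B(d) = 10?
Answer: -93259/53340 + 9899*I*sqrt(59)/53340 ≈ -1.7484 + 1.4255*I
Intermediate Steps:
I = I*sqrt(59) (I = sqrt(-59) = I*sqrt(59) ≈ 7.6811*I)
x(J) = (18 + J)/(J + I*sqrt(59)) (x(J) = (J + 18)/(J + I*sqrt(59)) = (18 + J)/(J + I*sqrt(59)))
-x(B(-5) - (-99)/(-171)) = -(18 + (10 - (-99)/(-171)))/((10 - (-99)/(-171)) + I*sqrt(59)) = -(18 + (10 - (-99)*(-1)/171))/((10 - (-99)*(-1)/171) + I*sqrt(59)) = -(18 + (10 - 1*11/19))/((10 - 1*11/19) + I*sqrt(59)) = -(18 + (10 - 11/19))/((10 - 11/19) + I*sqrt(59)) = -(18 + 179/19)/(179/19 + I*sqrt(59)) = -521/((179/19 + I*sqrt(59))*19) = -521/(19*(179/19 + I*sqrt(59)))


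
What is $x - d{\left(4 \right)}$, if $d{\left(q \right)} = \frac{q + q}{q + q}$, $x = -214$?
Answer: $-215$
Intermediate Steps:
$d{\left(q \right)} = 1$ ($d{\left(q \right)} = \frac{2 q}{2 q} = 2 q \frac{1}{2 q} = 1$)
$x - d{\left(4 \right)} = -214 - 1 = -215$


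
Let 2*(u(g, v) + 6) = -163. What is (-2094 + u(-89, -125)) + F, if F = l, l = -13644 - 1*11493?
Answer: -54637/2 ≈ -27319.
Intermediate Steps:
u(g, v) = -175/2 (u(g, v) = -6 + (½)*(-163) = -6 - 163/2 = -175/2)
l = -25137 (l = -13644 - 11493 = -25137)
F = -25137
(-2094 + u(-89, -125)) + F = (-2094 - 175/2) - 25137 = -4363/2 - 25137 = -54637/2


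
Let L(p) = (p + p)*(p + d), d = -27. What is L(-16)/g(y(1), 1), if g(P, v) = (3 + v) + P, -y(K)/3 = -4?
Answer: 86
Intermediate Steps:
y(K) = 12 (y(K) = -3*(-4) = 12)
L(p) = 2*p*(-27 + p) (L(p) = (p + p)*(p - 27) = (2*p)*(-27 + p) = 2*p*(-27 + p))
g(P, v) = 3 + P + v
L(-16)/g(y(1), 1) = (2*(-16)*(-27 - 16))/(3 + 12 + 1) = (2*(-16)*(-43))/16 = 1376*(1/16) = 86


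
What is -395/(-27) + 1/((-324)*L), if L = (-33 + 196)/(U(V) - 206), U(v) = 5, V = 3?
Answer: 9541/652 ≈ 14.633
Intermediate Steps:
L = -163/201 (L = (-33 + 196)/(5 - 206) = 163/(-201) = 163*(-1/201) = -163/201 ≈ -0.81095)
-395/(-27) + 1/((-324)*L) = -395/(-27) + 1/((-324)*(-163/201)) = -395*(-1/27) - 1/324*(-201/163) = 395/27 + 67/17604 = 9541/652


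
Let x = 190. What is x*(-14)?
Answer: -2660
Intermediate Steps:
x*(-14) = 190*(-14) = -2660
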